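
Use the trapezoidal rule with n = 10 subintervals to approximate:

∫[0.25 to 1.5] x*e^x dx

f(x) = x*e^x
a = 0.25, b = 1.5, n = 10
h = (b - a)/n = 0.125000

Trapezoidal rule: (h/2)[f(x₀) + 2f(x₁) + 2f(x₂) + ... + f(xₙ)]

x_0 = 0.2500, f(x_0) = 0.321006, coefficient = 1
x_1 = 0.3750, f(x_1) = 0.545622, coefficient = 2
x_2 = 0.5000, f(x_2) = 0.824361, coefficient = 2
x_3 = 0.6250, f(x_3) = 1.167654, coefficient = 2
x_4 = 0.7500, f(x_4) = 1.587750, coefficient = 2
x_5 = 0.8750, f(x_5) = 2.099016, coefficient = 2
x_6 = 1.0000, f(x_6) = 2.718282, coefficient = 2
x_7 = 1.1250, f(x_7) = 3.465244, coefficient = 2
x_8 = 1.2500, f(x_8) = 4.362929, coefficient = 2
x_9 = 1.3750, f(x_9) = 5.438230, coefficient = 2
x_10 = 1.5000, f(x_10) = 6.722534, coefficient = 1

I ≈ (0.125000/2) × 51.461714 = 3.216357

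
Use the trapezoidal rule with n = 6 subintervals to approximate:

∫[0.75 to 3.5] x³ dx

f(x) = x³
a = 0.75, b = 3.5, n = 6
h = (b - a)/n = 0.458333

Trapezoidal rule: (h/2)[f(x₀) + 2f(x₁) + 2f(x₂) + ... + f(xₙ)]

x_0 = 0.7500, f(x_0) = 0.421875, coefficient = 1
x_1 = 1.2083, f(x_1) = 1.764251, coefficient = 2
x_2 = 1.6667, f(x_2) = 4.629630, coefficient = 2
x_3 = 2.1250, f(x_3) = 9.595703, coefficient = 2
x_4 = 2.5833, f(x_4) = 17.240162, coefficient = 2
x_5 = 3.0417, f(x_5) = 28.140697, coefficient = 2
x_6 = 3.5000, f(x_6) = 42.875000, coefficient = 1

I ≈ (0.458333/2) × 166.037760 = 38.050320
Exact value: 37.436523
Error: 0.613797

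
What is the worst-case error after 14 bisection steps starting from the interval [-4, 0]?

Bisection error bound: |error| ≤ (b-a)/2^n
|error| ≤ (0 - (-4))/2^14 = 4/2^14
|error| ≤ 0.0002441406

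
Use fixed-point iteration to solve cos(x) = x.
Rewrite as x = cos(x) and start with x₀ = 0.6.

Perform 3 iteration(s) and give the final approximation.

Equation: cos(x) = x
Fixed-point form: x = cos(x)
x₀ = 0.6

x_1 = g(0.600000) = 0.825336
x_2 = g(0.825336) = 0.678310
x_3 = g(0.678310) = 0.778634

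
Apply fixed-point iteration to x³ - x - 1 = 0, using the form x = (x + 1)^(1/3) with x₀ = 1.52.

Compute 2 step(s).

Equation: x³ - x - 1 = 0
Fixed-point form: x = (x + 1)^(1/3)
x₀ = 1.52

x_1 = g(1.520000) = 1.360818
x_2 = g(1.360818) = 1.331540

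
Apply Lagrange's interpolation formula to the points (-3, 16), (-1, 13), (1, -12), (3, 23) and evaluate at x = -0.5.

Lagrange interpolation formula:
P(x) = Σ yᵢ × Lᵢ(x)
where Lᵢ(x) = Π_{j≠i} (x - xⱼ)/(xᵢ - xⱼ)

L_0(-0.5) = (-0.5 - (-1))/(-3 - (-1)) × (-0.5 - 1)/(-3 - 1) × (-0.5 - 3)/(-3 - 3) = -0.054688
L_1(-0.5) = (-0.5 - (-3))/(-1 - (-3)) × (-0.5 - 1)/(-1 - 1) × (-0.5 - 3)/(-1 - 3) = 0.820312
L_2(-0.5) = (-0.5 - (-3))/(1 - (-3)) × (-0.5 - (-1))/(1 - (-1)) × (-0.5 - 3)/(1 - 3) = 0.273438
L_3(-0.5) = (-0.5 - (-3))/(3 - (-3)) × (-0.5 - (-1))/(3 - (-1)) × (-0.5 - 1)/(3 - 1) = -0.039062

P(-0.5) = 16×L_0(-0.5) + 13×L_1(-0.5) + (-12)×L_2(-0.5) + 23×L_3(-0.5)
P(-0.5) = 5.609375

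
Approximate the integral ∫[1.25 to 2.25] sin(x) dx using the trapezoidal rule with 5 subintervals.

f(x) = sin(x)
a = 1.25, b = 2.25, n = 5
h = (b - a)/n = 0.200000

Trapezoidal rule: (h/2)[f(x₀) + 2f(x₁) + 2f(x₂) + ... + f(xₙ)]

x_0 = 1.2500, f(x_0) = 0.948985, coefficient = 1
x_1 = 1.4500, f(x_1) = 0.992713, coefficient = 2
x_2 = 1.6500, f(x_2) = 0.996865, coefficient = 2
x_3 = 1.8500, f(x_3) = 0.961275, coefficient = 2
x_4 = 2.0500, f(x_4) = 0.887362, coefficient = 2
x_5 = 2.2500, f(x_5) = 0.778073, coefficient = 1

I ≈ (0.200000/2) × 9.403489 = 0.940349
Exact value: 0.943496
Error: 0.003147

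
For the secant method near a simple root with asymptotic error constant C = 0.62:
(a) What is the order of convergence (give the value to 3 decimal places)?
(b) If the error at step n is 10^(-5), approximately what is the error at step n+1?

(a) Secant method has superlinear convergence with order φ = (1+√5)/2 ≈ 1.618.
    This means |e_{n+1}| ≈ C|e_n|^1.618.

(b) With |e_n| = 10^(-5) and C = 0.62:
    |e_{n+1}| ≈ 0.62 × (10^(-5))^1.618 = 0.62 × 10^(-8.09)

(a) ≈ 1.618 (golden ratio); (b) |e_{n+1}| ≈ 5.038e-09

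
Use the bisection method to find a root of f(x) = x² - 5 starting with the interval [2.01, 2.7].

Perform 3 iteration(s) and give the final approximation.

f(x) = x² - 5
Initial interval: [2.01, 2.7]

Iteration 1:
  c_1 = (2.010000 + 2.700000)/2 = 2.355000
  f(c_1) = f(2.355000) = 0.546025
  f(a) × f(c) < 0, new interval: [2.010000, 2.355000]
Iteration 2:
  c_2 = (2.010000 + 2.355000)/2 = 2.182500
  f(c_2) = f(2.182500) = -0.236694
  f(a) × f(c) ≥ 0, new interval: [2.182500, 2.355000]
Iteration 3:
  c_3 = (2.182500 + 2.355000)/2 = 2.268750
  f(c_3) = f(2.268750) = 0.147227
  f(a) × f(c) < 0, new interval: [2.182500, 2.268750]

After 3 iteration(s), the approximation is c_3 = 2.268750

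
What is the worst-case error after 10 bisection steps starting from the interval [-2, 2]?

Bisection error bound: |error| ≤ (b-a)/2^n
|error| ≤ (2 - (-2))/2^10 = 4/2^10
|error| ≤ 0.0039062500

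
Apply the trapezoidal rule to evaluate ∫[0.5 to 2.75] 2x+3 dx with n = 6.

f(x) = 2x+3
a = 0.5, b = 2.75, n = 6
h = (b - a)/n = 0.375000

Trapezoidal rule: (h/2)[f(x₀) + 2f(x₁) + 2f(x₂) + ... + f(xₙ)]

x_0 = 0.5000, f(x_0) = 4.000000, coefficient = 1
x_1 = 0.8750, f(x_1) = 4.750000, coefficient = 2
x_2 = 1.2500, f(x_2) = 5.500000, coefficient = 2
x_3 = 1.6250, f(x_3) = 6.250000, coefficient = 2
x_4 = 2.0000, f(x_4) = 7.000000, coefficient = 2
x_5 = 2.3750, f(x_5) = 7.750000, coefficient = 2
x_6 = 2.7500, f(x_6) = 8.500000, coefficient = 1

I ≈ (0.375000/2) × 75.000000 = 14.062500
Exact value: 14.062500
Error: 0.000000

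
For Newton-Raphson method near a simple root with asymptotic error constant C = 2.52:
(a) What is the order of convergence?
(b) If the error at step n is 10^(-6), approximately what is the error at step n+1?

(a) Newton-Raphson has quadratic (order 2) convergence near simple roots.
    This means |e_{n+1}| ≈ C|e_n|².

(b) With |e_n| = 10^(-6) and C = 2.52:
    |e_{n+1}| ≈ 2.52 × (10^(-6))² = 2.52 × 10^(-12)

(a) 2 (quadratic); (b) |e_{n+1}| ≈ 2.520e-12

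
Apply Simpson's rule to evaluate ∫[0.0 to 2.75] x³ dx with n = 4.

f(x) = x³
a = 0.0, b = 2.75, n = 4
h = (b - a)/n = 0.687500

Simpson's rule: (h/3)[f(x₀) + 4f(x₁) + 2f(x₂) + ... + f(xₙ)]

x_0 = 0.0000, f(x_0) = 0.000000, coefficient = 1
x_1 = 0.6875, f(x_1) = 0.324951, coefficient = 4
x_2 = 1.3750, f(x_2) = 2.599609, coefficient = 2
x_3 = 2.0625, f(x_3) = 8.773682, coefficient = 4
x_4 = 2.7500, f(x_4) = 20.796875, coefficient = 1

I ≈ (0.687500/3) × 62.390625 = 14.297852
Exact value: 14.297852
Error: 0.000000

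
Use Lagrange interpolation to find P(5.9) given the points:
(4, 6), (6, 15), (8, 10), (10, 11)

Lagrange interpolation formula:
P(x) = Σ yᵢ × Lᵢ(x)
where Lᵢ(x) = Π_{j≠i} (x - xⱼ)/(xᵢ - xⱼ)

L_0(5.9) = (5.9 - 6)/(4 - 6) × (5.9 - 8)/(4 - 8) × (5.9 - 10)/(4 - 10) = 0.017937
L_1(5.9) = (5.9 - 4)/(6 - 4) × (5.9 - 8)/(6 - 8) × (5.9 - 10)/(6 - 10) = 1.022437
L_2(5.9) = (5.9 - 4)/(8 - 4) × (5.9 - 6)/(8 - 6) × (5.9 - 10)/(8 - 10) = -0.048687
L_3(5.9) = (5.9 - 4)/(10 - 4) × (5.9 - 6)/(10 - 6) × (5.9 - 8)/(10 - 8) = 0.008312

P(5.9) = 6×L_0(5.9) + 15×L_1(5.9) + 10×L_2(5.9) + 11×L_3(5.9)
P(5.9) = 15.048750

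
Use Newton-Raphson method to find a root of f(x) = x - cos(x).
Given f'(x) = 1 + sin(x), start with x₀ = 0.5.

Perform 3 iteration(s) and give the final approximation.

f(x) = x - cos(x)
f'(x) = 1 + sin(x)
x₀ = 0.5

Newton-Raphson formula: x_{n+1} = x_n - f(x_n)/f'(x_n)

Iteration 1:
  f(0.500000) = -0.377583
  f'(0.500000) = 1.479426
  x_1 = 0.500000 - (-0.377583)/1.479426 = 0.755222
Iteration 2:
  f(0.755222) = 0.027103
  f'(0.755222) = 1.685451
  x_2 = 0.755222 - 0.027103/1.685451 = 0.739142
Iteration 3:
  f(0.739142) = 0.000095
  f'(0.739142) = 1.673654
  x_3 = 0.739142 - 0.000095/1.673654 = 0.739085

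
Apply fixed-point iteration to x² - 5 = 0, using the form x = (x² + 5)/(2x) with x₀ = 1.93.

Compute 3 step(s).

Equation: x² - 5 = 0
Fixed-point form: x = (x² + 5)/(2x)
x₀ = 1.93

x_1 = g(1.930000) = 2.260337
x_2 = g(2.260337) = 2.236198
x_3 = g(2.236198) = 2.236068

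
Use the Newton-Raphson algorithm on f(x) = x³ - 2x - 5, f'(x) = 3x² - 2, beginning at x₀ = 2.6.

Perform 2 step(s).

f(x) = x³ - 2x - 5
f'(x) = 3x² - 2
x₀ = 2.6

Newton-Raphson formula: x_{n+1} = x_n - f(x_n)/f'(x_n)

Iteration 1:
  f(2.600000) = 7.376000
  f'(2.600000) = 18.280000
  x_1 = 2.600000 - 7.376000/18.280000 = 2.196499
Iteration 2:
  f(2.196499) = 1.204247
  f'(2.196499) = 12.473822
  x_2 = 2.196499 - 1.204247/12.473822 = 2.099957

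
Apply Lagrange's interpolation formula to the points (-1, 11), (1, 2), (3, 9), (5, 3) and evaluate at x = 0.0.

Lagrange interpolation formula:
P(x) = Σ yᵢ × Lᵢ(x)
where Lᵢ(x) = Π_{j≠i} (x - xⱼ)/(xᵢ - xⱼ)

L_0(0.0) = (0.0 - 1)/(-1 - 1) × (0.0 - 3)/(-1 - 3) × (0.0 - 5)/(-1 - 5) = 0.312500
L_1(0.0) = (0.0 - (-1))/(1 - (-1)) × (0.0 - 3)/(1 - 3) × (0.0 - 5)/(1 - 5) = 0.937500
L_2(0.0) = (0.0 - (-1))/(3 - (-1)) × (0.0 - 1)/(3 - 1) × (0.0 - 5)/(3 - 5) = -0.312500
L_3(0.0) = (0.0 - (-1))/(5 - (-1)) × (0.0 - 1)/(5 - 1) × (0.0 - 3)/(5 - 3) = 0.062500

P(0.0) = 11×L_0(0.0) + 2×L_1(0.0) + 9×L_2(0.0) + 3×L_3(0.0)
P(0.0) = 2.687500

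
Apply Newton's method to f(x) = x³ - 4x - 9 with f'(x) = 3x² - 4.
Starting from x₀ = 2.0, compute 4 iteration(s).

f(x) = x³ - 4x - 9
f'(x) = 3x² - 4
x₀ = 2.0

Newton-Raphson formula: x_{n+1} = x_n - f(x_n)/f'(x_n)

Iteration 1:
  f(2.000000) = -9.000000
  f'(2.000000) = 8.000000
  x_1 = 2.000000 - (-9.000000)/8.000000 = 3.125000
Iteration 2:
  f(3.125000) = 9.017578
  f'(3.125000) = 25.296875
  x_2 = 3.125000 - 9.017578/25.296875 = 2.768530
Iteration 3:
  f(2.768530) = 1.145993
  f'(2.768530) = 18.994274
  x_3 = 2.768530 - 1.145993/18.994274 = 2.708196
Iteration 4:
  f(2.708196) = 0.030014
  f'(2.708196) = 18.002983
  x_4 = 2.708196 - 0.030014/18.002983 = 2.706529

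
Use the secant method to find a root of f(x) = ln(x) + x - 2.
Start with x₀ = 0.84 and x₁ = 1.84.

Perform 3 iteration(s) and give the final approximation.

f(x) = ln(x) + x - 2
x₀ = 0.84, x₁ = 1.84

Secant formula: x_{n+1} = x_n - f(x_n)(x_n - x_{n-1})/(f(x_n) - f(x_{n-1}))

Iteration 1:
  f(0.840000) = -1.334353
  f(1.840000) = 0.449766
  x_2 = 1.840000 - 0.449766×(1.840000 - 0.840000)/(0.449766 - (-1.334353))
       = 1.587906
Iteration 2:
  f(1.840000) = 0.449766
  f(1.587906) = 0.050322
  x_3 = 1.587906 - 0.050322×(1.587906 - 1.840000)/(0.050322 - 0.449766)
       = 1.556147
Iteration 3:
  f(1.587906) = 0.050322
  f(1.556147) = -0.001640
  x_4 = 1.556147 - (-0.001640)×(1.556147 - 1.587906)/(-0.001640 - 0.050322)
       = 1.557149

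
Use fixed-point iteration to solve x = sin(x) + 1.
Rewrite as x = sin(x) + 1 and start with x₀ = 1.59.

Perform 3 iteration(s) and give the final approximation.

Equation: x = sin(x) + 1
Fixed-point form: x = sin(x) + 1
x₀ = 1.59

x_1 = g(1.590000) = 1.999816
x_2 = g(1.999816) = 1.909374
x_3 = g(1.909374) = 1.943228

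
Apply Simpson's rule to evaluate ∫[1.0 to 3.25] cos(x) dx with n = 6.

f(x) = cos(x)
a = 1.0, b = 3.25, n = 6
h = (b - a)/n = 0.375000

Simpson's rule: (h/3)[f(x₀) + 4f(x₁) + 2f(x₂) + ... + f(xₙ)]

x_0 = 1.0000, f(x_0) = 0.540302, coefficient = 1
x_1 = 1.3750, f(x_1) = 0.194548, coefficient = 4
x_2 = 1.7500, f(x_2) = -0.178246, coefficient = 2
x_3 = 2.1250, f(x_3) = -0.526266, coefficient = 4
x_4 = 2.5000, f(x_4) = -0.801144, coefficient = 2
x_5 = 2.8750, f(x_5) = -0.964674, coefficient = 4
x_6 = 3.2500, f(x_6) = -0.994130, coefficient = 1

I ≈ (0.375000/3) × -7.598178 = -0.949772
Exact value: -0.949666
Error: 0.000106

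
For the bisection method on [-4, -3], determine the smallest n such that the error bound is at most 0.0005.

We need (b-a)/2^n ≤ 0.0005
(-3 - (-4))/2^n ≤ 0.0005
1/2^n ≤ 0.0005
2^n ≥ 2000
n ≥ log₂(2000) = 10.97
n ≥ 11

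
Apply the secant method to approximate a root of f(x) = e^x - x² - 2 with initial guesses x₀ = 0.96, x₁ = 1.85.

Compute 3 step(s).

f(x) = e^x - x² - 2
x₀ = 0.96, x₁ = 1.85

Secant formula: x_{n+1} = x_n - f(x_n)(x_n - x_{n-1})/(f(x_n) - f(x_{n-1}))

Iteration 1:
  f(0.960000) = -0.309904
  f(1.850000) = 0.937320
  x_2 = 1.850000 - 0.937320×(1.850000 - 0.960000)/(0.937320 - (-0.309904))
       = 1.181143
Iteration 2:
  f(1.850000) = 0.937320
  f(1.181143) = -0.137003
  x_3 = 1.181143 - (-0.137003)×(1.181143 - 1.850000)/(-0.137003 - 0.937320)
       = 1.266439
Iteration 3:
  f(1.181143) = -0.137003
  f(1.266439) = -0.055673
  x_4 = 1.266439 - (-0.055673)×(1.266439 - 1.181143)/(-0.055673 - (-0.137003))
       = 1.324827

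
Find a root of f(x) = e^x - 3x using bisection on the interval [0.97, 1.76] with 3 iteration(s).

f(x) = e^x - 3x
Initial interval: [0.97, 1.76]

Iteration 1:
  c_1 = (0.970000 + 1.760000)/2 = 1.365000
  f(c_1) = f(1.365000) = -0.179277
  f(a) × f(c) ≥ 0, new interval: [1.365000, 1.760000]
Iteration 2:
  c_2 = (1.365000 + 1.760000)/2 = 1.562500
  f(c_2) = f(1.562500) = 0.083233
  f(a) × f(c) < 0, new interval: [1.365000, 1.562500]
Iteration 3:
  c_3 = (1.365000 + 1.562500)/2 = 1.463750
  f(c_3) = f(1.463750) = -0.069113
  f(a) × f(c) ≥ 0, new interval: [1.463750, 1.562500]

After 3 iteration(s), the approximation is c_3 = 1.463750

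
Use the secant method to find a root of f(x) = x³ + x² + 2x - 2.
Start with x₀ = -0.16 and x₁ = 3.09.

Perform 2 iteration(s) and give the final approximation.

f(x) = x³ + x² + 2x - 2
x₀ = -0.16, x₁ = 3.09

Secant formula: x_{n+1} = x_n - f(x_n)(x_n - x_{n-1})/(f(x_n) - f(x_{n-1}))

Iteration 1:
  f(-0.160000) = -2.298496
  f(3.090000) = 43.231729
  x_2 = 3.090000 - 43.231729×(3.090000 - (-0.160000))/(43.231729 - (-2.298496))
       = 0.004069
Iteration 2:
  f(3.090000) = 43.231729
  f(0.004069) = -1.991845
  x_3 = 0.004069 - (-1.991845)×(0.004069 - 3.090000)/(-1.991845 - 43.231729)
       = 0.139987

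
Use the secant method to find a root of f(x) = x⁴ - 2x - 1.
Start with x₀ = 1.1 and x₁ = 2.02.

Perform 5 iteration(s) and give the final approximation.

f(x) = x⁴ - 2x - 1
x₀ = 1.1, x₁ = 2.02

Secant formula: x_{n+1} = x_n - f(x_n)(x_n - x_{n-1})/(f(x_n) - f(x_{n-1}))

Iteration 1:
  f(1.100000) = -1.735900
  f(2.020000) = 11.609664
  x_2 = 2.020000 - 11.609664×(2.020000 - 1.100000)/(11.609664 - (-1.735900))
       = 1.219667
Iteration 2:
  f(2.020000) = 11.609664
  f(1.219667) = -1.226415
  x_3 = 1.219667 - (-1.226415)×(1.219667 - 2.020000)/(-1.226415 - 11.609664)
       = 1.296135
Iteration 3:
  f(1.219667) = -1.226415
  f(1.296135) = -0.769987
  x_4 = 1.296135 - (-0.769987)×(1.296135 - 1.219667)/(-0.769987 - (-1.226415))
       = 1.425134
Iteration 4:
  f(1.296135) = -0.769987
  f(1.425134) = 0.274718
  x_5 = 1.425134 - 0.274718×(1.425134 - 1.296135)/(0.274718 - (-0.769987))
       = 1.391212
Iteration 5:
  f(1.425134) = 0.274718
  f(1.391212) = -0.036378
  x_6 = 1.391212 - (-0.036378)×(1.391212 - 1.425134)/(-0.036378 - 0.274718)
       = 1.395178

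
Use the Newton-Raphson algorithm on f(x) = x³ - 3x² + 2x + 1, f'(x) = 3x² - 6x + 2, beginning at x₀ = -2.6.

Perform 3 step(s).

f(x) = x³ - 3x² + 2x + 1
f'(x) = 3x² - 6x + 2
x₀ = -2.6

Newton-Raphson formula: x_{n+1} = x_n - f(x_n)/f'(x_n)

Iteration 1:
  f(-2.600000) = -42.056000
  f'(-2.600000) = 37.880000
  x_1 = -2.600000 - (-42.056000)/37.880000 = -1.489757
Iteration 2:
  f(-1.489757) = -11.943975
  f'(-1.489757) = 17.596672
  x_2 = -1.489757 - (-11.943975)/17.596672 = -0.810994
Iteration 3:
  f(-0.810994) = -3.128520
  f'(-0.810994) = 8.839096
  x_3 = -0.810994 - (-3.128520)/8.839096 = -0.457053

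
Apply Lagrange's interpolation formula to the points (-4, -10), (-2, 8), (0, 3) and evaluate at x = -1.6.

Lagrange interpolation formula:
P(x) = Σ yᵢ × Lᵢ(x)
where Lᵢ(x) = Π_{j≠i} (x - xⱼ)/(xᵢ - xⱼ)

L_0(-1.6) = (-1.6 - (-2))/(-4 - (-2)) × (-1.6 - 0)/(-4 - 0) = -0.080000
L_1(-1.6) = (-1.6 - (-4))/(-2 - (-4)) × (-1.6 - 0)/(-2 - 0) = 0.960000
L_2(-1.6) = (-1.6 - (-4))/(0 - (-4)) × (-1.6 - (-2))/(0 - (-2)) = 0.120000

P(-1.6) = (-10)×L_0(-1.6) + 8×L_1(-1.6) + 3×L_2(-1.6)
P(-1.6) = 8.840000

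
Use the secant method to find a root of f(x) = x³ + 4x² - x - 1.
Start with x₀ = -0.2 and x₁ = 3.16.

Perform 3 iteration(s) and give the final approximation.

f(x) = x³ + 4x² - x - 1
x₀ = -0.2, x₁ = 3.16

Secant formula: x_{n+1} = x_n - f(x_n)(x_n - x_{n-1})/(f(x_n) - f(x_{n-1}))

Iteration 1:
  f(-0.200000) = -0.648000
  f(3.160000) = 67.336896
  x_2 = 3.160000 - 67.336896×(3.160000 - (-0.200000))/(67.336896 - (-0.648000))
       = -0.167974
Iteration 2:
  f(3.160000) = 67.336896
  f(-0.167974) = -0.723904
  x_3 = -0.167974 - (-0.723904)×(-0.167974 - 3.160000)/(-0.723904 - 67.336896)
       = -0.132577
Iteration 3:
  f(-0.167974) = -0.723904
  f(-0.132577) = -0.799446
  x_4 = -0.132577 - (-0.799446)×(-0.132577 - (-0.167974))/(-0.799446 - (-0.723904))
       = -0.507175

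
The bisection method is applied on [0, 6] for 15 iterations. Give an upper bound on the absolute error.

Bisection error bound: |error| ≤ (b-a)/2^n
|error| ≤ (6 - 0)/2^15 = 6/2^15
|error| ≤ 0.0001831055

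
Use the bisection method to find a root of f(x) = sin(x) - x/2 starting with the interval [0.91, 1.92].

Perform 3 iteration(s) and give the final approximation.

f(x) = sin(x) - x/2
Initial interval: [0.91, 1.92]

Iteration 1:
  c_1 = (0.910000 + 1.920000)/2 = 1.415000
  f(c_1) = f(1.415000) = 0.280388
  f(a) × f(c) ≥ 0, new interval: [1.415000, 1.920000]
Iteration 2:
  c_2 = (1.415000 + 1.920000)/2 = 1.667500
  f(c_2) = f(1.667500) = 0.161578
  f(a) × f(c) ≥ 0, new interval: [1.667500, 1.920000]
Iteration 3:
  c_3 = (1.667500 + 1.920000)/2 = 1.793750
  f(c_3) = f(1.793750) = 0.078374
  f(a) × f(c) ≥ 0, new interval: [1.793750, 1.920000]

After 3 iteration(s), the approximation is c_3 = 1.793750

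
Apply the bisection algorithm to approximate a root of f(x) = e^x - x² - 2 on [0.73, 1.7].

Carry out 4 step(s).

f(x) = e^x - x² - 2
Initial interval: [0.73, 1.7]

Iteration 1:
  c_1 = (0.730000 + 1.700000)/2 = 1.215000
  f(c_1) = f(1.215000) = -0.105931
  f(a) × f(c) ≥ 0, new interval: [1.215000, 1.700000]
Iteration 2:
  c_2 = (1.215000 + 1.700000)/2 = 1.457500
  f(c_2) = f(1.457500) = 0.170902
  f(a) × f(c) < 0, new interval: [1.215000, 1.457500]
Iteration 3:
  c_3 = (1.215000 + 1.457500)/2 = 1.336250
  f(c_3) = f(1.336250) = 0.019185
  f(a) × f(c) < 0, new interval: [1.215000, 1.336250]
Iteration 4:
  c_4 = (1.215000 + 1.336250)/2 = 1.275625
  f(c_4) = f(1.275625) = -0.046280
  f(a) × f(c) ≥ 0, new interval: [1.275625, 1.336250]

After 4 iteration(s), the approximation is c_4 = 1.275625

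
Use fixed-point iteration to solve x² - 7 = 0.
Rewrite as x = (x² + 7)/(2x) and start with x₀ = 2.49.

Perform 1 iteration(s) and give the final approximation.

Equation: x² - 7 = 0
Fixed-point form: x = (x² + 7)/(2x)
x₀ = 2.49

x_1 = g(2.490000) = 2.650622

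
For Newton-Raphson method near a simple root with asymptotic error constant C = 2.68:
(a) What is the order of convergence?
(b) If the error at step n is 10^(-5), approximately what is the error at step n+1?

(a) Newton-Raphson has quadratic (order 2) convergence near simple roots.
    This means |e_{n+1}| ≈ C|e_n|².

(b) With |e_n| = 10^(-5) and C = 2.68:
    |e_{n+1}| ≈ 2.68 × (10^(-5))² = 2.68 × 10^(-10)

(a) 2 (quadratic); (b) |e_{n+1}| ≈ 2.680e-10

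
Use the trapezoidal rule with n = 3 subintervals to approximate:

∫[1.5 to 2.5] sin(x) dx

f(x) = sin(x)
a = 1.5, b = 2.5, n = 3
h = (b - a)/n = 0.333333

Trapezoidal rule: (h/2)[f(x₀) + 2f(x₁) + 2f(x₂) + ... + f(xₙ)]

x_0 = 1.5000, f(x_0) = 0.997495, coefficient = 1
x_1 = 1.8333, f(x_1) = 0.965735, coefficient = 2
x_2 = 2.1667, f(x_2) = 0.827660, coefficient = 2
x_3 = 2.5000, f(x_3) = 0.598472, coefficient = 1

I ≈ (0.333333/2) × 5.182757 = 0.863793
Exact value: 0.871881
Error: 0.008088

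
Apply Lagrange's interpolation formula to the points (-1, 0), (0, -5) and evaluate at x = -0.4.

Lagrange interpolation formula:
P(x) = Σ yᵢ × Lᵢ(x)
where Lᵢ(x) = Π_{j≠i} (x - xⱼ)/(xᵢ - xⱼ)

L_0(-0.4) = (-0.4 - 0)/(-1 - 0) = 0.400000
L_1(-0.4) = (-0.4 - (-1))/(0 - (-1)) = 0.600000

P(-0.4) = 0×L_0(-0.4) + (-5)×L_1(-0.4)
P(-0.4) = -3.000000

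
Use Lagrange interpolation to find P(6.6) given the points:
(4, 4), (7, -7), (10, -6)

Lagrange interpolation formula:
P(x) = Σ yᵢ × Lᵢ(x)
where Lᵢ(x) = Π_{j≠i} (x - xⱼ)/(xᵢ - xⱼ)

L_0(6.6) = (6.6 - 7)/(4 - 7) × (6.6 - 10)/(4 - 10) = 0.075556
L_1(6.6) = (6.6 - 4)/(7 - 4) × (6.6 - 10)/(7 - 10) = 0.982222
L_2(6.6) = (6.6 - 4)/(10 - 4) × (6.6 - 7)/(10 - 7) = -0.057778

P(6.6) = 4×L_0(6.6) + (-7)×L_1(6.6) + (-6)×L_2(6.6)
P(6.6) = -6.226667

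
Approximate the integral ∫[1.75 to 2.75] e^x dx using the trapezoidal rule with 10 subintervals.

f(x) = e^x
a = 1.75, b = 2.75, n = 10
h = (b - a)/n = 0.100000

Trapezoidal rule: (h/2)[f(x₀) + 2f(x₁) + 2f(x₂) + ... + f(xₙ)]

x_0 = 1.7500, f(x_0) = 5.754603, coefficient = 1
x_1 = 1.8500, f(x_1) = 6.359820, coefficient = 2
x_2 = 1.9500, f(x_2) = 7.028688, coefficient = 2
x_3 = 2.0500, f(x_3) = 7.767901, coefficient = 2
x_4 = 2.1500, f(x_4) = 8.584858, coefficient = 2
x_5 = 2.2500, f(x_5) = 9.487736, coefficient = 2
x_6 = 2.3500, f(x_6) = 10.485570, coefficient = 2
x_7 = 2.4500, f(x_7) = 11.588347, coefficient = 2
x_8 = 2.5500, f(x_8) = 12.807104, coefficient = 2
x_9 = 2.6500, f(x_9) = 14.154039, coefficient = 2
x_10 = 2.7500, f(x_10) = 15.642632, coefficient = 1

I ≈ (0.100000/2) × 197.925357 = 9.896268
Exact value: 9.888029
Error: 0.008239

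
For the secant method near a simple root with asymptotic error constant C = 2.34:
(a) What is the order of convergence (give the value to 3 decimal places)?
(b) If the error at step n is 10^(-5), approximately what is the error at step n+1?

(a) Secant method has superlinear convergence with order φ = (1+√5)/2 ≈ 1.618.
    This means |e_{n+1}| ≈ C|e_n|^1.618.

(b) With |e_n| = 10^(-5) and C = 2.34:
    |e_{n+1}| ≈ 2.34 × (10^(-5))^1.618 = 2.34 × 10^(-8.09)

(a) ≈ 1.618 (golden ratio); (b) |e_{n+1}| ≈ 1.901e-08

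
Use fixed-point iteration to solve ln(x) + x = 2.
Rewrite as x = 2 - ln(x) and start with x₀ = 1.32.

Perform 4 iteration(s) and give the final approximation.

Equation: ln(x) + x = 2
Fixed-point form: x = 2 - ln(x)
x₀ = 1.32

x_1 = g(1.320000) = 1.722368
x_2 = g(1.722368) = 1.456300
x_3 = g(1.456300) = 1.624101
x_4 = g(1.624101) = 1.515045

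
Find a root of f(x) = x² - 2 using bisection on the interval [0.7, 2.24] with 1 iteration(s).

f(x) = x² - 2
Initial interval: [0.7, 2.24]

Iteration 1:
  c_1 = (0.700000 + 2.240000)/2 = 1.470000
  f(c_1) = f(1.470000) = 0.160900
  f(a) × f(c) < 0, new interval: [0.700000, 1.470000]

After 1 iteration(s), the approximation is c_1 = 1.470000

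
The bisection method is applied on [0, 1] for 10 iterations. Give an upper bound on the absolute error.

Bisection error bound: |error| ≤ (b-a)/2^n
|error| ≤ (1 - 0)/2^10 = 1/2^10
|error| ≤ 0.0009765625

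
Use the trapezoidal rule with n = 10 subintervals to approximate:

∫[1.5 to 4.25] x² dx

f(x) = x²
a = 1.5, b = 4.25, n = 10
h = (b - a)/n = 0.275000

Trapezoidal rule: (h/2)[f(x₀) + 2f(x₁) + 2f(x₂) + ... + f(xₙ)]

x_0 = 1.5000, f(x_0) = 2.250000, coefficient = 1
x_1 = 1.7750, f(x_1) = 3.150625, coefficient = 2
x_2 = 2.0500, f(x_2) = 4.202500, coefficient = 2
x_3 = 2.3250, f(x_3) = 5.405625, coefficient = 2
x_4 = 2.6000, f(x_4) = 6.760000, coefficient = 2
x_5 = 2.8750, f(x_5) = 8.265625, coefficient = 2
x_6 = 3.1500, f(x_6) = 9.922500, coefficient = 2
x_7 = 3.4250, f(x_7) = 11.730625, coefficient = 2
x_8 = 3.7000, f(x_8) = 13.690000, coefficient = 2
x_9 = 3.9750, f(x_9) = 15.800625, coefficient = 2
x_10 = 4.2500, f(x_10) = 18.062500, coefficient = 1

I ≈ (0.275000/2) × 178.168750 = 24.498203
Exact value: 24.463542
Error: 0.034661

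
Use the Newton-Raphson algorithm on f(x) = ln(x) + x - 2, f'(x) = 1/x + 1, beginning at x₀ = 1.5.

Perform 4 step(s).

f(x) = ln(x) + x - 2
f'(x) = 1/x + 1
x₀ = 1.5

Newton-Raphson formula: x_{n+1} = x_n - f(x_n)/f'(x_n)

Iteration 1:
  f(1.500000) = -0.094535
  f'(1.500000) = 1.666667
  x_1 = 1.500000 - (-0.094535)/1.666667 = 1.556721
Iteration 2:
  f(1.556721) = -0.000697
  f'(1.556721) = 1.642376
  x_2 = 1.556721 - (-0.000697)/1.642376 = 1.557146
Iteration 3:
  f(1.557146) = 0.000000
  f'(1.557146) = 1.642201
  x_3 = 1.557146 - 0.000000/1.642201 = 1.557146
Iteration 4:
  f(1.557146) = 0.000000
  f'(1.557146) = 1.642201
  x_4 = 1.557146 - 0.000000/1.642201 = 1.557146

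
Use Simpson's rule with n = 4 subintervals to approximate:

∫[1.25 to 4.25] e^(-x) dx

f(x) = e^(-x)
a = 1.25, b = 4.25, n = 4
h = (b - a)/n = 0.750000

Simpson's rule: (h/3)[f(x₀) + 4f(x₁) + 2f(x₂) + ... + f(xₙ)]

x_0 = 1.2500, f(x_0) = 0.286505, coefficient = 1
x_1 = 2.0000, f(x_1) = 0.135335, coefficient = 4
x_2 = 2.7500, f(x_2) = 0.063928, coefficient = 2
x_3 = 3.5000, f(x_3) = 0.030197, coefficient = 4
x_4 = 4.2500, f(x_4) = 0.014264, coefficient = 1

I ≈ (0.750000/3) × 1.090755 = 0.272689
Exact value: 0.272241
Error: 0.000448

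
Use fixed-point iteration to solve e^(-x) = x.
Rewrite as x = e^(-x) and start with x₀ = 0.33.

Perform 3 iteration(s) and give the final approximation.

Equation: e^(-x) = x
Fixed-point form: x = e^(-x)
x₀ = 0.33

x_1 = g(0.330000) = 0.718924
x_2 = g(0.718924) = 0.487276
x_3 = g(0.487276) = 0.614297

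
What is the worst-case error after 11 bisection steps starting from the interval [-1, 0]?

Bisection error bound: |error| ≤ (b-a)/2^n
|error| ≤ (0 - (-1))/2^11 = 1/2^11
|error| ≤ 0.0004882812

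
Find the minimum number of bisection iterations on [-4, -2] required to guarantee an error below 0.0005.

We need (b-a)/2^n ≤ 0.0005
(-2 - (-4))/2^n ≤ 0.0005
2/2^n ≤ 0.0005
2^n ≥ 4000
n ≥ log₂(4000) = 11.97
n ≥ 12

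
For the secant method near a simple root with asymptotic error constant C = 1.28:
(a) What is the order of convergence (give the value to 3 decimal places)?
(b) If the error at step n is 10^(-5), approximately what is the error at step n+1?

(a) Secant method has superlinear convergence with order φ = (1+√5)/2 ≈ 1.618.
    This means |e_{n+1}| ≈ C|e_n|^1.618.

(b) With |e_n| = 10^(-5) and C = 1.28:
    |e_{n+1}| ≈ 1.28 × (10^(-5))^1.618 = 1.28 × 10^(-8.09)

(a) ≈ 1.618 (golden ratio); (b) |e_{n+1}| ≈ 1.040e-08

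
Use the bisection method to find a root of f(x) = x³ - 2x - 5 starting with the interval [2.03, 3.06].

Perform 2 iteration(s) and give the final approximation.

f(x) = x³ - 2x - 5
Initial interval: [2.03, 3.06]

Iteration 1:
  c_1 = (2.030000 + 3.060000)/2 = 2.545000
  f(c_1) = f(2.545000) = 6.394029
  f(a) × f(c) < 0, new interval: [2.030000, 2.545000]
Iteration 2:
  c_2 = (2.030000 + 2.545000)/2 = 2.287500
  f(c_2) = f(2.287500) = 2.394701
  f(a) × f(c) < 0, new interval: [2.030000, 2.287500]

After 2 iteration(s), the approximation is c_2 = 2.287500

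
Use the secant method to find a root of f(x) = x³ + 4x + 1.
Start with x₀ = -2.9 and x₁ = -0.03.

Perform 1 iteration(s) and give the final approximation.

f(x) = x³ + 4x + 1
x₀ = -2.9, x₁ = -0.03

Secant formula: x_{n+1} = x_n - f(x_n)(x_n - x_{n-1})/(f(x_n) - f(x_{n-1}))

Iteration 1:
  f(-2.900000) = -34.989000
  f(-0.030000) = 0.879973
  x_2 = -0.030000 - 0.879973×(-0.030000 - (-2.900000))/(0.879973 - (-34.989000))
       = -0.100410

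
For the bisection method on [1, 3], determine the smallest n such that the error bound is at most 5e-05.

We need (b-a)/2^n ≤ 5e-05
(3 - 1)/2^n ≤ 5e-05
2/2^n ≤ 5e-05
2^n ≥ 40000
n ≥ log₂(40000) = 15.29
n ≥ 16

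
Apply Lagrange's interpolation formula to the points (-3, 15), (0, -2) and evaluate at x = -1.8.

Lagrange interpolation formula:
P(x) = Σ yᵢ × Lᵢ(x)
where Lᵢ(x) = Π_{j≠i} (x - xⱼ)/(xᵢ - xⱼ)

L_0(-1.8) = (-1.8 - 0)/(-3 - 0) = 0.600000
L_1(-1.8) = (-1.8 - (-3))/(0 - (-3)) = 0.400000

P(-1.8) = 15×L_0(-1.8) + (-2)×L_1(-1.8)
P(-1.8) = 8.200000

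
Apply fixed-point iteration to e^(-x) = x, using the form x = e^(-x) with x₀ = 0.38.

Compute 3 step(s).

Equation: e^(-x) = x
Fixed-point form: x = e^(-x)
x₀ = 0.38

x_1 = g(0.380000) = 0.683861
x_2 = g(0.683861) = 0.504665
x_3 = g(0.504665) = 0.603708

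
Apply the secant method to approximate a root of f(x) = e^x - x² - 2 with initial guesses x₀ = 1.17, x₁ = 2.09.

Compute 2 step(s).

f(x) = e^x - x² - 2
x₀ = 1.17, x₁ = 2.09

Secant formula: x_{n+1} = x_n - f(x_n)(x_n - x_{n-1})/(f(x_n) - f(x_{n-1}))

Iteration 1:
  f(1.170000) = -0.146907
  f(2.090000) = 1.716815
  x_2 = 2.090000 - 1.716815×(2.090000 - 1.170000)/(1.716815 - (-0.146907))
       = 1.242519
Iteration 2:
  f(2.090000) = 1.716815
  f(1.242519) = -0.079525
  x_3 = 1.242519 - (-0.079525)×(1.242519 - 2.090000)/(-0.079525 - 1.716815)
       = 1.280037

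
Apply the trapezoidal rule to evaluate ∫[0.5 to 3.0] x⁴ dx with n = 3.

f(x) = x⁴
a = 0.5, b = 3.0, n = 3
h = (b - a)/n = 0.833333

Trapezoidal rule: (h/2)[f(x₀) + 2f(x₁) + 2f(x₂) + ... + f(xₙ)]

x_0 = 0.5000, f(x_0) = 0.062500, coefficient = 1
x_1 = 1.3333, f(x_1) = 3.160494, coefficient = 2
x_2 = 2.1667, f(x_2) = 22.037809, coefficient = 2
x_3 = 3.0000, f(x_3) = 81.000000, coefficient = 1

I ≈ (0.833333/2) × 131.459105 = 54.774627
Exact value: 48.593750
Error: 6.180877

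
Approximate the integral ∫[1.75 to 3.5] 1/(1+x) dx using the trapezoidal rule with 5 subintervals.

f(x) = 1/(1+x)
a = 1.75, b = 3.5, n = 5
h = (b - a)/n = 0.350000

Trapezoidal rule: (h/2)[f(x₀) + 2f(x₁) + 2f(x₂) + ... + f(xₙ)]

x_0 = 1.7500, f(x_0) = 0.363636, coefficient = 1
x_1 = 2.1000, f(x_1) = 0.322581, coefficient = 2
x_2 = 2.4500, f(x_2) = 0.289855, coefficient = 2
x_3 = 2.8000, f(x_3) = 0.263158, coefficient = 2
x_4 = 3.1500, f(x_4) = 0.240964, coefficient = 2
x_5 = 3.5000, f(x_5) = 0.222222, coefficient = 1

I ≈ (0.350000/2) × 2.818974 = 0.493320
Exact value: 0.492476
Error: 0.000844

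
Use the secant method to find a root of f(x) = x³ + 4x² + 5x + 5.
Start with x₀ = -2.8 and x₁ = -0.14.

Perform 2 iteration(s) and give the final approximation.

f(x) = x³ + 4x² + 5x + 5
x₀ = -2.8, x₁ = -0.14

Secant formula: x_{n+1} = x_n - f(x_n)(x_n - x_{n-1})/(f(x_n) - f(x_{n-1}))

Iteration 1:
  f(-2.800000) = 0.408000
  f(-0.140000) = 4.375656
  x_2 = -0.140000 - 4.375656×(-0.140000 - (-2.800000))/(4.375656 - 0.408000)
       = -3.073532
Iteration 2:
  f(-0.140000) = 4.375656
  f(-3.073532) = -1.615686
  x_3 = -3.073532 - (-1.615686)×(-3.073532 - (-0.140000))/(-1.615686 - 4.375656)
       = -2.282446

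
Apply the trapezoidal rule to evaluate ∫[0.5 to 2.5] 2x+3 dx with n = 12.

f(x) = 2x+3
a = 0.5, b = 2.5, n = 12
h = (b - a)/n = 0.166667

Trapezoidal rule: (h/2)[f(x₀) + 2f(x₁) + 2f(x₂) + ... + f(xₙ)]

x_0 = 0.5000, f(x_0) = 4.000000, coefficient = 1
x_1 = 0.6667, f(x_1) = 4.333333, coefficient = 2
x_2 = 0.8333, f(x_2) = 4.666667, coefficient = 2
x_3 = 1.0000, f(x_3) = 5.000000, coefficient = 2
x_4 = 1.1667, f(x_4) = 5.333333, coefficient = 2
x_5 = 1.3333, f(x_5) = 5.666667, coefficient = 2
x_6 = 1.5000, f(x_6) = 6.000000, coefficient = 2
x_7 = 1.6667, f(x_7) = 6.333333, coefficient = 2
x_8 = 1.8333, f(x_8) = 6.666667, coefficient = 2
x_9 = 2.0000, f(x_9) = 7.000000, coefficient = 2
x_10 = 2.1667, f(x_10) = 7.333333, coefficient = 2
x_11 = 2.3333, f(x_11) = 7.666667, coefficient = 2
x_12 = 2.5000, f(x_12) = 8.000000, coefficient = 1

I ≈ (0.166667/2) × 144.000000 = 12.000000
Exact value: 12.000000
Error: 0.000000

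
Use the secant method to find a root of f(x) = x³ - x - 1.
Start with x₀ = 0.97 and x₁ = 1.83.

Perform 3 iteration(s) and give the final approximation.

f(x) = x³ - x - 1
x₀ = 0.97, x₁ = 1.83

Secant formula: x_{n+1} = x_n - f(x_n)(x_n - x_{n-1})/(f(x_n) - f(x_{n-1}))

Iteration 1:
  f(0.970000) = -1.057327
  f(1.830000) = 3.298487
  x_2 = 1.830000 - 3.298487×(1.830000 - 0.970000)/(3.298487 - (-1.057327))
       = 1.178756
Iteration 2:
  f(1.830000) = 3.298487
  f(1.178756) = -0.540916
  x_3 = 1.178756 - (-0.540916)×(1.178756 - 1.830000)/(-0.540916 - 3.298487)
       = 1.270507
Iteration 3:
  f(1.178756) = -0.540916
  f(1.270507) = -0.219672
  x_4 = 1.270507 - (-0.219672)×(1.270507 - 1.178756)/(-0.219672 - (-0.540916))
       = 1.333247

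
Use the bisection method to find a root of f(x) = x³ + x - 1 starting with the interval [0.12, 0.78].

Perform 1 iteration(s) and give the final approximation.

f(x) = x³ + x - 1
Initial interval: [0.12, 0.78]

Iteration 1:
  c_1 = (0.120000 + 0.780000)/2 = 0.450000
  f(c_1) = f(0.450000) = -0.458875
  f(a) × f(c) ≥ 0, new interval: [0.450000, 0.780000]

After 1 iteration(s), the approximation is c_1 = 0.450000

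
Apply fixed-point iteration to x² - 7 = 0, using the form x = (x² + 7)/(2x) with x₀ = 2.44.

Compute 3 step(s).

Equation: x² - 7 = 0
Fixed-point form: x = (x² + 7)/(2x)
x₀ = 2.44

x_1 = g(2.440000) = 2.654426
x_2 = g(2.654426) = 2.645765
x_3 = g(2.645765) = 2.645751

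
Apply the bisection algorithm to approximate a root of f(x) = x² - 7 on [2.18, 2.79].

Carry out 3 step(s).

f(x) = x² - 7
Initial interval: [2.18, 2.79]

Iteration 1:
  c_1 = (2.180000 + 2.790000)/2 = 2.485000
  f(c_1) = f(2.485000) = -0.824775
  f(a) × f(c) ≥ 0, new interval: [2.485000, 2.790000]
Iteration 2:
  c_2 = (2.485000 + 2.790000)/2 = 2.637500
  f(c_2) = f(2.637500) = -0.043594
  f(a) × f(c) ≥ 0, new interval: [2.637500, 2.790000]
Iteration 3:
  c_3 = (2.637500 + 2.790000)/2 = 2.713750
  f(c_3) = f(2.713750) = 0.364439
  f(a) × f(c) < 0, new interval: [2.637500, 2.713750]

After 3 iteration(s), the approximation is c_3 = 2.713750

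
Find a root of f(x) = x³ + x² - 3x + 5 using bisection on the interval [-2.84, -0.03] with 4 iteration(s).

f(x) = x³ + x² - 3x + 5
Initial interval: [-2.84, -0.03]

Iteration 1:
  c_1 = (-2.840000 + (-0.030000))/2 = -1.435000
  f(c_1) = f(-1.435000) = 8.409237
  f(a) × f(c) < 0, new interval: [-2.840000, -1.435000]
Iteration 2:
  c_2 = (-2.840000 + (-1.435000))/2 = -2.137500
  f(c_2) = f(-2.137500) = 6.215369
  f(a) × f(c) < 0, new interval: [-2.840000, -2.137500]
Iteration 3:
  c_3 = (-2.840000 + (-2.137500))/2 = -2.488750
  f(c_3) = f(-2.488750) = 3.245116
  f(a) × f(c) < 0, new interval: [-2.840000, -2.488750]
Iteration 4:
  c_4 = (-2.840000 + (-2.488750))/2 = -2.664375
  f(c_4) = f(-2.664375) = 1.177903
  f(a) × f(c) < 0, new interval: [-2.840000, -2.664375]

After 4 iteration(s), the approximation is c_4 = -2.664375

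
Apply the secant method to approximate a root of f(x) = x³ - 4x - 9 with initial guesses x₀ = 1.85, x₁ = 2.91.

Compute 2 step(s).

f(x) = x³ - 4x - 9
x₀ = 1.85, x₁ = 2.91

Secant formula: x_{n+1} = x_n - f(x_n)(x_n - x_{n-1})/(f(x_n) - f(x_{n-1}))

Iteration 1:
  f(1.850000) = -10.068375
  f(2.910000) = 4.002171
  x_2 = 2.910000 - 4.002171×(2.910000 - 1.850000)/(4.002171 - (-10.068375))
       = 2.608498
Iteration 2:
  f(2.910000) = 4.002171
  f(2.608498) = -1.685093
  x_3 = 2.608498 - (-1.685093)×(2.608498 - 2.910000)/(-1.685093 - 4.002171)
       = 2.697831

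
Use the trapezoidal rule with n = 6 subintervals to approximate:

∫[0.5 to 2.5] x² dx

f(x) = x²
a = 0.5, b = 2.5, n = 6
h = (b - a)/n = 0.333333

Trapezoidal rule: (h/2)[f(x₀) + 2f(x₁) + 2f(x₂) + ... + f(xₙ)]

x_0 = 0.5000, f(x_0) = 0.250000, coefficient = 1
x_1 = 0.8333, f(x_1) = 0.694444, coefficient = 2
x_2 = 1.1667, f(x_2) = 1.361111, coefficient = 2
x_3 = 1.5000, f(x_3) = 2.250000, coefficient = 2
x_4 = 1.8333, f(x_4) = 3.361111, coefficient = 2
x_5 = 2.1667, f(x_5) = 4.694444, coefficient = 2
x_6 = 2.5000, f(x_6) = 6.250000, coefficient = 1

I ≈ (0.333333/2) × 31.222222 = 5.203704
Exact value: 5.166667
Error: 0.037037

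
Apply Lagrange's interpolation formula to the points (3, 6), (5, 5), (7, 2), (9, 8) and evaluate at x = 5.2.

Lagrange interpolation formula:
P(x) = Σ yᵢ × Lᵢ(x)
where Lᵢ(x) = Π_{j≠i} (x - xⱼ)/(xᵢ - xⱼ)

L_0(5.2) = (5.2 - 5)/(3 - 5) × (5.2 - 7)/(3 - 7) × (5.2 - 9)/(3 - 9) = -0.028500
L_1(5.2) = (5.2 - 3)/(5 - 3) × (5.2 - 7)/(5 - 7) × (5.2 - 9)/(5 - 9) = 0.940500
L_2(5.2) = (5.2 - 3)/(7 - 3) × (5.2 - 5)/(7 - 5) × (5.2 - 9)/(7 - 9) = 0.104500
L_3(5.2) = (5.2 - 3)/(9 - 3) × (5.2 - 5)/(9 - 5) × (5.2 - 7)/(9 - 7) = -0.016500

P(5.2) = 6×L_0(5.2) + 5×L_1(5.2) + 2×L_2(5.2) + 8×L_3(5.2)
P(5.2) = 4.608500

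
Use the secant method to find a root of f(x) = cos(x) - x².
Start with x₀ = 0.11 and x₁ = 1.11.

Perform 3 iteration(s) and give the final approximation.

f(x) = cos(x) - x²
x₀ = 0.11, x₁ = 1.11

Secant formula: x_{n+1} = x_n - f(x_n)(x_n - x_{n-1})/(f(x_n) - f(x_{n-1}))

Iteration 1:
  f(0.110000) = 0.981856
  f(1.110000) = -0.787438
  x_2 = 1.110000 - (-0.787438)×(1.110000 - 0.110000)/(-0.787438 - 0.981856)
       = 0.664942
Iteration 2:
  f(1.110000) = -0.787438
  f(0.664942) = 0.344804
  x_3 = 0.664942 - 0.344804×(0.664942 - 1.110000)/(0.344804 - (-0.787438))
       = 0.800477
Iteration 3:
  f(0.664942) = 0.344804
  f(0.800477) = 0.055602
  x_4 = 0.800477 - 0.055602×(0.800477 - 0.664942)/(0.055602 - 0.344804)
       = 0.826534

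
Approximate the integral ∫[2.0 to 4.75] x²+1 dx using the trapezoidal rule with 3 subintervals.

f(x) = x²+1
a = 2.0, b = 4.75, n = 3
h = (b - a)/n = 0.916667

Trapezoidal rule: (h/2)[f(x₀) + 2f(x₁) + 2f(x₂) + ... + f(xₙ)]

x_0 = 2.0000, f(x_0) = 5.000000, coefficient = 1
x_1 = 2.9167, f(x_1) = 9.506944, coefficient = 2
x_2 = 3.8333, f(x_2) = 15.694444, coefficient = 2
x_3 = 4.7500, f(x_3) = 23.562500, coefficient = 1

I ≈ (0.916667/2) × 78.965278 = 36.192419
Exact value: 35.807292
Error: 0.385127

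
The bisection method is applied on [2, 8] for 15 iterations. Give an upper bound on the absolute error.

Bisection error bound: |error| ≤ (b-a)/2^n
|error| ≤ (8 - 2)/2^15 = 6/2^15
|error| ≤ 0.0001831055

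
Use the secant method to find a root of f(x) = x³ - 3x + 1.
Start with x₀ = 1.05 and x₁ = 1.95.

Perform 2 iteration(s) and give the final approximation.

f(x) = x³ - 3x + 1
x₀ = 1.05, x₁ = 1.95

Secant formula: x_{n+1} = x_n - f(x_n)(x_n - x_{n-1})/(f(x_n) - f(x_{n-1}))

Iteration 1:
  f(1.050000) = -0.992375
  f(1.950000) = 2.564875
  x_2 = 1.950000 - 2.564875×(1.950000 - 1.050000)/(2.564875 - (-0.992375))
       = 1.301075
Iteration 2:
  f(1.950000) = 2.564875
  f(1.301075) = -0.700770
  x_3 = 1.301075 - (-0.700770)×(1.301075 - 1.950000)/(-0.700770 - 2.564875)
       = 1.440327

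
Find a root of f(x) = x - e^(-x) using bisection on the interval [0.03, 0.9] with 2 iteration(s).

f(x) = x - e^(-x)
Initial interval: [0.03, 0.9]

Iteration 1:
  c_1 = (0.030000 + 0.900000)/2 = 0.465000
  f(c_1) = f(0.465000) = -0.163135
  f(a) × f(c) ≥ 0, new interval: [0.465000, 0.900000]
Iteration 2:
  c_2 = (0.465000 + 0.900000)/2 = 0.682500
  f(c_2) = f(0.682500) = 0.177148
  f(a) × f(c) < 0, new interval: [0.465000, 0.682500]

After 2 iteration(s), the approximation is c_2 = 0.682500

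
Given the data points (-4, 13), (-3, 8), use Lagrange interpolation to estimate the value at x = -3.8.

Lagrange interpolation formula:
P(x) = Σ yᵢ × Lᵢ(x)
where Lᵢ(x) = Π_{j≠i} (x - xⱼ)/(xᵢ - xⱼ)

L_0(-3.8) = (-3.8 - (-3))/(-4 - (-3)) = 0.800000
L_1(-3.8) = (-3.8 - (-4))/(-3 - (-4)) = 0.200000

P(-3.8) = 13×L_0(-3.8) + 8×L_1(-3.8)
P(-3.8) = 12.000000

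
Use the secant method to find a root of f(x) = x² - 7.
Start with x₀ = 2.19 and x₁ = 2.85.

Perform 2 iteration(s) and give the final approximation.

f(x) = x² - 7
x₀ = 2.19, x₁ = 2.85

Secant formula: x_{n+1} = x_n - f(x_n)(x_n - x_{n-1})/(f(x_n) - f(x_{n-1}))

Iteration 1:
  f(2.190000) = -2.203900
  f(2.850000) = 1.122500
  x_2 = 2.850000 - 1.122500×(2.850000 - 2.190000)/(1.122500 - (-2.203900))
       = 2.627282
Iteration 2:
  f(2.850000) = 1.122500
  f(2.627282) = -0.097391
  x_3 = 2.627282 - (-0.097391)×(2.627282 - 2.850000)/(-0.097391 - 1.122500)
       = 2.645063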